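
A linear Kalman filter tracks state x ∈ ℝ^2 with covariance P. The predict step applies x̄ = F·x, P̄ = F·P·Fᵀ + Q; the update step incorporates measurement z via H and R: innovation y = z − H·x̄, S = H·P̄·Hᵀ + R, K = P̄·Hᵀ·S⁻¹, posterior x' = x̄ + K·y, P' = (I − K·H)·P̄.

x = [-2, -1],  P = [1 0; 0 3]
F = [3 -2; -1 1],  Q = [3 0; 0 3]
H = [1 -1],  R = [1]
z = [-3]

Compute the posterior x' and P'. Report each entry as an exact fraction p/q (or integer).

x' = [-67/25, 9/25]
P' = [111/50 39/25; 39/25 47/25]

x̄ = F·x = [-4, 1]
P̄ = F·P·Fᵀ + Q = [24 -9; -9 7]
y = z − H·x̄ = [2]
S = H·P̄·Hᵀ + R = [50]
K = P̄·Hᵀ·S⁻¹ = [33/50; -8/25]
x' = x̄ + K·y = [-67/25, 9/25]
P' = (I − K·H)·P̄ = [111/50 39/25; 39/25 47/25]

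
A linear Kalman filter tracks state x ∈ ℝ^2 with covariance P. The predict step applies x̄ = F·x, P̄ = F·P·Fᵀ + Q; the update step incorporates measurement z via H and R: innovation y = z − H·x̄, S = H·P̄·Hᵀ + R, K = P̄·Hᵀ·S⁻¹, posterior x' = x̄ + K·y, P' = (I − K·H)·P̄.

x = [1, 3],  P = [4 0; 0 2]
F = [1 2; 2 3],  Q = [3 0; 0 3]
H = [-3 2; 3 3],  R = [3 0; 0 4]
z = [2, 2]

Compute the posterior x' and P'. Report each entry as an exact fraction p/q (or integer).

x̄ = F·x = [7, 11]
P̄ = F·P·Fᵀ + Q = [15 20; 20 37]
y = z − H·x̄ = [1, -52]
S = H·P̄·Hᵀ + R = [46 27; 27 832]
K = P̄·Hᵀ·S⁻¹ = [-6995/37543 4965/37543; 7031/37543 7488/37543]
x' = x̄ + K·y = [-2374/37543, 30628/37543]
P' = (I − K·H)·P̄ = [6845/37543 -225/37543; -225/37543 10209/37543]

x' = [-2374/37543, 30628/37543]
P' = [6845/37543 -225/37543; -225/37543 10209/37543]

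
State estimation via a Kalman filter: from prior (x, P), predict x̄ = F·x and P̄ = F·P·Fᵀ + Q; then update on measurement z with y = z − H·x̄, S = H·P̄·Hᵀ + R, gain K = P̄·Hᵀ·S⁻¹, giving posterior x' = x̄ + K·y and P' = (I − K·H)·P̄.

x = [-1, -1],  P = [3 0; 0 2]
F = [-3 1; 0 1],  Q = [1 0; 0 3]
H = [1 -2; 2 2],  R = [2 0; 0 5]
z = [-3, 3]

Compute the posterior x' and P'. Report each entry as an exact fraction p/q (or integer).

x' = [141/2894, 1915/1447]
P' = [1097/1447 78/1447; 78/1447 487/1447]

x̄ = F·x = [2, -1]
P̄ = F·P·Fᵀ + Q = [30 2; 2 5]
y = z − H·x̄ = [-7, 1]
S = H·P̄·Hᵀ + R = [44 36; 36 161]
K = P̄·Hᵀ·S⁻¹ = [941/2894 470/1447; -448/1447 226/1447]
x' = x̄ + K·y = [141/2894, 1915/1447]
P' = (I − K·H)·P̄ = [1097/1447 78/1447; 78/1447 487/1447]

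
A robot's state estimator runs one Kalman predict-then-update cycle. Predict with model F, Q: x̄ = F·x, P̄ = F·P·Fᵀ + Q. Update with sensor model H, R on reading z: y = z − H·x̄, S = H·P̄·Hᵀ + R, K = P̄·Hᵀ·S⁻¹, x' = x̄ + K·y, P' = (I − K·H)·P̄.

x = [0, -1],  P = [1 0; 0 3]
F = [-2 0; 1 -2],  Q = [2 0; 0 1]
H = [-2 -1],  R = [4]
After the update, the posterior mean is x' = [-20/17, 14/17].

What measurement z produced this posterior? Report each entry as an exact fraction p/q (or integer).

x̄ = F·x = [0, 2]
P̄ = F·P·Fᵀ + Q = [6 -2; -2 14]
S = H·P̄·Hᵀ + R = [34]
K = P̄·Hᵀ·S⁻¹ = [-5/17; -5/17]
x' − x̄ = [-20/17, -20/17] = K·y
y = (KᵀK)⁻¹·Kᵀ·(x' − x̄) = [4]
z = y + H·x̄ = [4] + [-2] = [2]

z = [2]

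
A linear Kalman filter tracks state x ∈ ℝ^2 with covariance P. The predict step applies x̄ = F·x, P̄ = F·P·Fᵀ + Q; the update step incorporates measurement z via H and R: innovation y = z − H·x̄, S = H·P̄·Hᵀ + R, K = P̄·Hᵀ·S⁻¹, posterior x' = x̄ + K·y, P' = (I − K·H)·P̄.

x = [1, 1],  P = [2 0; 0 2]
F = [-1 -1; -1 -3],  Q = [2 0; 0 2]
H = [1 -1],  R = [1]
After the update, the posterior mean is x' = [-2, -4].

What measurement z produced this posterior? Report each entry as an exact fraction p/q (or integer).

z = [2]

x̄ = F·x = [-2, -4]
P̄ = F·P·Fᵀ + Q = [6 8; 8 22]
S = H·P̄·Hᵀ + R = [13]
K = P̄·Hᵀ·S⁻¹ = [-2/13; -14/13]
x' − x̄ = [0, 0] = K·y
y = (KᵀK)⁻¹·Kᵀ·(x' − x̄) = [0]
z = y + H·x̄ = [0] + [2] = [2]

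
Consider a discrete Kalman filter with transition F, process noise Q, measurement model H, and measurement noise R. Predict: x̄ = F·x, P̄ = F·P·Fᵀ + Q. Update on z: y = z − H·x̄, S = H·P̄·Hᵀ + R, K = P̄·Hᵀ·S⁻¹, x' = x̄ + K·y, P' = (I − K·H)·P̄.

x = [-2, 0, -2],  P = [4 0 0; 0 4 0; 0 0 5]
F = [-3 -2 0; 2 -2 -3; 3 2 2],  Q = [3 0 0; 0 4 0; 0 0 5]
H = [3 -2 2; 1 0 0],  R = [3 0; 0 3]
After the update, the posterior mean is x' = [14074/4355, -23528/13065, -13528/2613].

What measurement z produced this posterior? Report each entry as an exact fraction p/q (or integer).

x̄ = F·x = [6, 2, -10]
P̄ = F·P·Fᵀ + Q = [55 -8 -52; -8 81 -22; -52 -22 77]
S = H·P̄·Hᵀ + R = [778 77; 77 58]
K = P̄·Hᵀ·S⁻¹ = [77/13065 12287/13065; -12724/39195 11486/39195; 1288/7839 -8738/7839]
x' − x̄ = [-12056/4355, -49658/13065, 12602/2613] = K·y
y = (KᵀK)⁻¹·Kᵀ·(x' − x̄) = [9, -3]
z = y + H·x̄ = [9, -3] + [-6, 6] = [3, 3]

z = [3, 3]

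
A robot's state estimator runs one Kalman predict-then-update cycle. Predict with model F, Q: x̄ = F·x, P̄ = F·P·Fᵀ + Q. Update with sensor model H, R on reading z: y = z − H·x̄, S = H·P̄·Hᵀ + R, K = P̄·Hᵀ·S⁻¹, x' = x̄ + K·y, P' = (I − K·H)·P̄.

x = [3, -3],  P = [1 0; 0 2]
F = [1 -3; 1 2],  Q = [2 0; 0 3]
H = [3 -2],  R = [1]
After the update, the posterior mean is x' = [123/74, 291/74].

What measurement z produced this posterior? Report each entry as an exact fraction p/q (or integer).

x̄ = F·x = [12, -3]
P̄ = F·P·Fᵀ + Q = [21 -11; -11 12]
S = H·P̄·Hᵀ + R = [370]
K = P̄·Hᵀ·S⁻¹ = [17/74; -57/370]
x' − x̄ = [-765/74, 513/74] = K·y
y = (KᵀK)⁻¹·Kᵀ·(x' − x̄) = [-45]
z = y + H·x̄ = [-45] + [42] = [-3]

z = [-3]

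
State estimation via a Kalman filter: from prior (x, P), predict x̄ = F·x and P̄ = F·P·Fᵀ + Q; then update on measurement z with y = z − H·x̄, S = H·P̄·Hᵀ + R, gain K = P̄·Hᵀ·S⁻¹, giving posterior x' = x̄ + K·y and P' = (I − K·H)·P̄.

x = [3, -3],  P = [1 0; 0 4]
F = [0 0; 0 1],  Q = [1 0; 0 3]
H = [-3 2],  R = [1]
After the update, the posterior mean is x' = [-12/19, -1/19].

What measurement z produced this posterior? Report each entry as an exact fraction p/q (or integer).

z = [2]

x̄ = F·x = [0, -3]
P̄ = F·P·Fᵀ + Q = [1 0; 0 7]
S = H·P̄·Hᵀ + R = [38]
K = P̄·Hᵀ·S⁻¹ = [-3/38; 7/19]
x' − x̄ = [-12/19, 56/19] = K·y
y = (KᵀK)⁻¹·Kᵀ·(x' − x̄) = [8]
z = y + H·x̄ = [8] + [-6] = [2]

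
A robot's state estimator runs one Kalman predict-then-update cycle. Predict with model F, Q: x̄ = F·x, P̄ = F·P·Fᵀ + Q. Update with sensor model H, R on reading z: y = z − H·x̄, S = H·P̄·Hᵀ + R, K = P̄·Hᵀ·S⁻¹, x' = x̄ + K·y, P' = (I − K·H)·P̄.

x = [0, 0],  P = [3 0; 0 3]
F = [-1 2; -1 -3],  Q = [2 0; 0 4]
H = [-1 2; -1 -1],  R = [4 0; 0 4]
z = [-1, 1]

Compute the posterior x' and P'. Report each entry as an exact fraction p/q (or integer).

x̄ = F·x = [0, 0]
P̄ = F·P·Fᵀ + Q = [17 -15; -15 34]
y = z − H·x̄ = [-1, 1]
S = H·P̄·Hᵀ + R = [217 -36; -36 25]
K = P̄·Hᵀ·S⁻¹ = [-1247/4129 -2126/4129; 1391/4129 -1135/4129]
x' = x̄ + K·y = [-879/4129, -2526/4129]
P' = (I − K·H)·P̄ = [7332/4129 1172/4129; 1172/4129 3368/4129]

x' = [-879/4129, -2526/4129]
P' = [7332/4129 1172/4129; 1172/4129 3368/4129]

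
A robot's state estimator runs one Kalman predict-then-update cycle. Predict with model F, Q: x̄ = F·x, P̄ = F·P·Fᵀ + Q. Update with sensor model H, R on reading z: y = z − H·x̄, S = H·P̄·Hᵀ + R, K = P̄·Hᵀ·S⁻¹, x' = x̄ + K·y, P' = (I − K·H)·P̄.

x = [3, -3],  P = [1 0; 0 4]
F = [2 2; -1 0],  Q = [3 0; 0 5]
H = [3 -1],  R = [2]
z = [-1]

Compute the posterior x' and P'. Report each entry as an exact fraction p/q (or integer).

x̄ = F·x = [0, -3]
P̄ = F·P·Fᵀ + Q = [23 -2; -2 6]
y = z − H·x̄ = [-4]
S = H·P̄·Hᵀ + R = [227]
K = P̄·Hᵀ·S⁻¹ = [71/227; -12/227]
x' = x̄ + K·y = [-284/227, -633/227]
P' = (I − K·H)·P̄ = [180/227 398/227; 398/227 1218/227]

x' = [-284/227, -633/227]
P' = [180/227 398/227; 398/227 1218/227]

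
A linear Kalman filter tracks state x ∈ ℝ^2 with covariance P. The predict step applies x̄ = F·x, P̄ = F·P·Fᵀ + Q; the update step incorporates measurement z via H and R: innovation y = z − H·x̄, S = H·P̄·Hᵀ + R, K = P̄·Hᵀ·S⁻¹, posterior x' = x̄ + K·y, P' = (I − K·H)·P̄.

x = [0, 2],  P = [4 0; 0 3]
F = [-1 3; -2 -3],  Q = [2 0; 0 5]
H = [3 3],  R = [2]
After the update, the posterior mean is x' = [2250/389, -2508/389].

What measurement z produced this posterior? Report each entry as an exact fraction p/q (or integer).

x̄ = F·x = [6, -6]
P̄ = F·P·Fᵀ + Q = [33 -19; -19 48]
S = H·P̄·Hᵀ + R = [389]
K = P̄·Hᵀ·S⁻¹ = [42/389; 87/389]
x' − x̄ = [-84/389, -174/389] = K·y
y = (KᵀK)⁻¹·Kᵀ·(x' − x̄) = [-2]
z = y + H·x̄ = [-2] + [0] = [-2]

z = [-2]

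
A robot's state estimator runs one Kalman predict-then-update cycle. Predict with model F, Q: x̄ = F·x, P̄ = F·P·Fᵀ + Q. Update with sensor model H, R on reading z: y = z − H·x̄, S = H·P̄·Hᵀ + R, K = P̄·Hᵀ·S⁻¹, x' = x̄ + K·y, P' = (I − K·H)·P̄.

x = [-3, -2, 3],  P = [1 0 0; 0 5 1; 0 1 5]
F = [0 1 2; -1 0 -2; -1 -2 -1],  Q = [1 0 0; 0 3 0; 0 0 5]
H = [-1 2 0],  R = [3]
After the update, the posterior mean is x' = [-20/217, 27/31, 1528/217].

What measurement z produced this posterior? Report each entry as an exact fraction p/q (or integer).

x̄ = F·x = [4, -3, 4]
P̄ = F·P·Fᵀ + Q = [30 -22 -25; -22 24 15; -25 15 35]
S = H·P̄·Hᵀ + R = [217]
K = P̄·Hᵀ·S⁻¹ = [-74/217; 10/31; 55/217]
x' − x̄ = [-888/217, 120/31, 660/217] = K·y
y = (KᵀK)⁻¹·Kᵀ·(x' − x̄) = [12]
z = y + H·x̄ = [12] + [-10] = [2]

z = [2]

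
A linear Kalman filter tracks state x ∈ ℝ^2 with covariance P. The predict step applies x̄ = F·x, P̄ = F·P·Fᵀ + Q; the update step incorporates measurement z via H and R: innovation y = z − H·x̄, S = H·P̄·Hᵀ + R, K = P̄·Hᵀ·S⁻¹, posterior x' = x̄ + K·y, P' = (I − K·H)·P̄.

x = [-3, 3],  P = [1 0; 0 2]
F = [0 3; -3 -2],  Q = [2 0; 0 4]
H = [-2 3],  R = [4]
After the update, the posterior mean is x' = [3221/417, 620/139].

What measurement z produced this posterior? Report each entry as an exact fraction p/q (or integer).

z = [-2]

x̄ = F·x = [9, 3]
P̄ = F·P·Fᵀ + Q = [20 -12; -12 21]
S = H·P̄·Hᵀ + R = [417]
K = P̄·Hᵀ·S⁻¹ = [-76/417; 29/139]
x' − x̄ = [-532/417, 203/139] = K·y
y = (KᵀK)⁻¹·Kᵀ·(x' − x̄) = [7]
z = y + H·x̄ = [7] + [-9] = [-2]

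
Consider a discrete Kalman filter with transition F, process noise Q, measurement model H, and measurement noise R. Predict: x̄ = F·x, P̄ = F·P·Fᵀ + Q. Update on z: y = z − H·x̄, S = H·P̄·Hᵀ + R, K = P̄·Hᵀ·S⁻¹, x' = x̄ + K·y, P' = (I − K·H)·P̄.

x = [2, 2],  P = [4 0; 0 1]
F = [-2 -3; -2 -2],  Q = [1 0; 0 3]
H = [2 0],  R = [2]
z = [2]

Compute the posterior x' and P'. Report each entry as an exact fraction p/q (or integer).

x̄ = F·x = [-10, -8]
P̄ = F·P·Fᵀ + Q = [26 22; 22 23]
y = z − H·x̄ = [22]
S = H·P̄·Hᵀ + R = [106]
K = P̄·Hᵀ·S⁻¹ = [26/53; 22/53]
x' = x̄ + K·y = [42/53, 60/53]
P' = (I − K·H)·P̄ = [26/53 22/53; 22/53 251/53]

x' = [42/53, 60/53]
P' = [26/53 22/53; 22/53 251/53]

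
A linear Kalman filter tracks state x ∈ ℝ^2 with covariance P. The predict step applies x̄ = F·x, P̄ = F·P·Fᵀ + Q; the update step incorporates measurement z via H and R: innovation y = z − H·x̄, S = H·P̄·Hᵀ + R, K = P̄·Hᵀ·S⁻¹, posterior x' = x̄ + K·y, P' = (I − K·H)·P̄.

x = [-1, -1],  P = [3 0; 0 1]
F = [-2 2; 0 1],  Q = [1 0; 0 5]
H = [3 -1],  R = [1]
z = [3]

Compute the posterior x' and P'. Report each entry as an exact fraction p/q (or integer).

x̄ = F·x = [0, -1]
P̄ = F·P·Fᵀ + Q = [17 2; 2 6]
y = z − H·x̄ = [2]
S = H·P̄·Hᵀ + R = [148]
K = P̄·Hᵀ·S⁻¹ = [49/148; 0]
x' = x̄ + K·y = [49/74, -1]
P' = (I − K·H)·P̄ = [115/148 2; 2 6]

x' = [49/74, -1]
P' = [115/148 2; 2 6]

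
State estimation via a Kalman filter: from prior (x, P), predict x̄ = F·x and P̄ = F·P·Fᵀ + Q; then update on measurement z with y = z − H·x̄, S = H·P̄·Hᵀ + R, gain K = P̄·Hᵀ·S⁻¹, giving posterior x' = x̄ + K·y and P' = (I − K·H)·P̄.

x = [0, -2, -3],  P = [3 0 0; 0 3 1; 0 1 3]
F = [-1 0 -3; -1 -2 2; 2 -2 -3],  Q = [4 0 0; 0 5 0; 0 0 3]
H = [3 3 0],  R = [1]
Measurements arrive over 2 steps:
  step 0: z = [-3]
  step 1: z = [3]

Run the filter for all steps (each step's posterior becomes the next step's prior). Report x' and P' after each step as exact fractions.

step 0: x' = [1449/361, -1802/361, 3469/361], P' = [6649/361 -6624/361 5922/361; -6624/361 6639/361 -5905/361; 5922/361 -5905/361 21225/361]
step 1: x' = [-1768476/222679, 1988031/222679, 713053/222679], P' = [18381269/222679 -18310076/222679 -2499374/222679; -18310076/222679 18263585/222679 2539457/222679; -2499374/222679 2539457/222679 56374351/222679]

step 0: x̄ = F·x = [9, -2, 13]
step 0: P̄ = F·P·Fᵀ + Q = [34 -9 27; -9 24 -10; 27 -10 66]
step 0: y = z − H·x̄ = [-24]
step 0: S = H·P̄·Hᵀ + R = [361]
step 0: K = P̄·Hᵀ·S⁻¹ = [75/361; 45/361; 51/361]
step 0: x' = x̄ + K·y = [1449/361, -1802/361, 3469/361]
step 0: P' = (I − K·H)·P̄ = [6649/361 -6624/361 5922/361; -6624/361 6639/361 -5905/361; 5922/361 -5905/361 21225/361]
step 1: x̄ = F·x = [-624/19, 9093/361, -3905/361]
step 1: P̄ = F·P·Fᵀ + Q = [650 -8603/19 5857/19; -8603/19 116966/361 -71200/361; 5857/19 -71200/361 156328/361]
step 1: y = z − H·x̄ = [9372/361]
step 1: S = H·P̄·Hᵀ + R = [222679/361]
step 1: K = P̄·Hᵀ·S⁻¹ = [213579/222679; -139473/222679; 120249/222679]
step 1: x' = x̄ + K·y = [-1768476/222679, 1988031/222679, 713053/222679]
step 1: P' = (I − K·H)·P̄ = [18381269/222679 -18310076/222679 -2499374/222679; -18310076/222679 18263585/222679 2539457/222679; -2499374/222679 2539457/222679 56374351/222679]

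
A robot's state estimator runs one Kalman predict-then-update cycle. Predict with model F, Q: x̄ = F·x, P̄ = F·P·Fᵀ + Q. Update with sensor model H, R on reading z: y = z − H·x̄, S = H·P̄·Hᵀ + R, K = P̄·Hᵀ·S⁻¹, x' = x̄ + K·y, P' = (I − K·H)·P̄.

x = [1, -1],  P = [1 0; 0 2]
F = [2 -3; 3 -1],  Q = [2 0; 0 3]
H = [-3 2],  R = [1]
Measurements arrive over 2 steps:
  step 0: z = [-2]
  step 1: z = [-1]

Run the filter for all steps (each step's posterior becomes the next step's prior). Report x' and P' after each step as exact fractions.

step 0: x̄ = F·x = [5, 4]
step 0: P̄ = F·P·Fᵀ + Q = [24 12; 12 14]
step 0: y = z − H·x̄ = [5]
step 0: S = H·P̄·Hᵀ + R = [129]
step 0: K = P̄·Hᵀ·S⁻¹ = [-16/43; -8/129]
step 0: x' = x̄ + K·y = [135/43, 476/129]
step 0: P' = (I − K·H)·P̄ = [264/43 388/43; 388/43 1742/129]
step 1: x̄ = F·x = [-206/43, 739/129]
step 1: P̄ = F·P·Fᵀ + Q = [1712/43 -942/43; -942/43 2273/129]
step 1: y = z − H·x̄ = [-3461/129]
step 1: S = H·P̄·Hᵀ + R = [89357/129]
step 1: K = P̄·Hᵀ·S⁻¹ = [-21060/89357; 13024/89357]
step 1: x' = x̄ + K·y = [136946/89357, 162471/89357]
step 1: P' = (I − K·H)·P̄ = [119488/89357 168702/89357; 168702/89357 259565/89357]

step 0: x' = [135/43, 476/129], P' = [264/43 388/43; 388/43 1742/129]
step 1: x' = [136946/89357, 162471/89357], P' = [119488/89357 168702/89357; 168702/89357 259565/89357]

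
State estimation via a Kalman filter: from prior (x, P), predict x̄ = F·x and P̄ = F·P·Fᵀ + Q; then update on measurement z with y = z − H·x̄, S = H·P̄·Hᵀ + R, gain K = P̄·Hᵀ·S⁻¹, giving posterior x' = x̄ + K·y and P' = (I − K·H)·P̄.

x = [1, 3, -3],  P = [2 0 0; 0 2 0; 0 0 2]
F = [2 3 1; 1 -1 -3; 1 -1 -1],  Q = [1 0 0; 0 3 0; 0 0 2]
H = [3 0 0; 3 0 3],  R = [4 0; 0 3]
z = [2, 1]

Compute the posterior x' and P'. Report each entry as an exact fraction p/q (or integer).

x̄ = F·x = [8, 7, 1]
P̄ = F·P·Fᵀ + Q = [29 -8 -4; -8 25 10; -4 10 8]
y = z − H·x̄ = [-22, -26]
S = H·P̄·Hᵀ + R = [265 225; 225 264]
K = P̄·Hᵀ·S⁻¹ = [2031/6445 20/1289; -2562/6445 466/1289; -1956/6445 392/1289]
x' = x̄ + K·y = [4278/6445, 40899/6445, -1483/6445]
P' = (I − K·H)·P̄ = [2708/6445 -3416/6445 -2608/6445; -3416/6445 85657/6445 5746/6445; -2608/6445 5746/6445 4568/6445]

x' = [4278/6445, 40899/6445, -1483/6445]
P' = [2708/6445 -3416/6445 -2608/6445; -3416/6445 85657/6445 5746/6445; -2608/6445 5746/6445 4568/6445]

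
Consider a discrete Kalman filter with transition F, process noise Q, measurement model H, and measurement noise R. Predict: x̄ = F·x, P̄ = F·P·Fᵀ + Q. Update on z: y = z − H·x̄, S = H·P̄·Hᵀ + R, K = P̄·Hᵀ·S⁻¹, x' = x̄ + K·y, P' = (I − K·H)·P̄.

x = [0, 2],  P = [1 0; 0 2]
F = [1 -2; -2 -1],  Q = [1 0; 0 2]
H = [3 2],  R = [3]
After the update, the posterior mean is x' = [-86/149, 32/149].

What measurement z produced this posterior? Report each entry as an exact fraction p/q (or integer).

x̄ = F·x = [-4, -2]
P̄ = F·P·Fᵀ + Q = [10 2; 2 8]
S = H·P̄·Hᵀ + R = [149]
K = P̄·Hᵀ·S⁻¹ = [34/149; 22/149]
x' − x̄ = [510/149, 330/149] = K·y
y = (KᵀK)⁻¹·Kᵀ·(x' − x̄) = [15]
z = y + H·x̄ = [15] + [-16] = [-1]

z = [-1]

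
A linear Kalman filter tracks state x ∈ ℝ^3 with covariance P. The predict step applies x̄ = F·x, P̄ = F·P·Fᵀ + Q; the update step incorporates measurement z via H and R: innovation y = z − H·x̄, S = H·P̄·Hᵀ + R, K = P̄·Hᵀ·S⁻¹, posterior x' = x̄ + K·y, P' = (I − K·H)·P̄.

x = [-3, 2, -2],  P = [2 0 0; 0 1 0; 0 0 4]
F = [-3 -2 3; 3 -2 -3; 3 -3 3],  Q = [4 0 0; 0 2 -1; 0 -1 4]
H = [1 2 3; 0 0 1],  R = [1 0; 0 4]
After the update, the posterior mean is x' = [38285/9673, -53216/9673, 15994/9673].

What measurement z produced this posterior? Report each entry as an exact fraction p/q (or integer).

z = [-2, 2]

x̄ = F·x = [-1, -7, -21]
P̄ = F·P·Fᵀ + Q = [62 -50 24; -50 60 -13; 24 -13 67]
S = H·P̄·Hᵀ + R = [694 199; 199 71]
K = P̄·Hᵀ·S⁻¹ = [-2362/9673 9890/9673; 4788/9673 -15191/9673; 796/9673 6897/9673]
x' − x̄ = [47958/9673, 14495/9673, 219127/9673] = K·y
y = (KᵀK)⁻¹·Kᵀ·(x' − x̄) = [76, 23]
z = y + H·x̄ = [76, 23] + [-78, -21] = [-2, 2]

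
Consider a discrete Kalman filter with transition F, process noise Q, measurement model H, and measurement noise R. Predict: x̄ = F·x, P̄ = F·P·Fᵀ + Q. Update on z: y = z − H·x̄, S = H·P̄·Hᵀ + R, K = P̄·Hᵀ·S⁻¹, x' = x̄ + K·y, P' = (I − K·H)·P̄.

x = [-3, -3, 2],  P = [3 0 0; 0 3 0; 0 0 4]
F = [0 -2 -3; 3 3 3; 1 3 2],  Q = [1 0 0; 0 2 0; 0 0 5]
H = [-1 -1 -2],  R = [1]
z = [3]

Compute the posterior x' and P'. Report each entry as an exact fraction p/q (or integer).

x̄ = F·x = [0, -12, -8]
P̄ = F·P·Fᵀ + Q = [49 -54 -42; -54 92 60; -42 60 51]
y = z − H·x̄ = [-25]
S = H·P̄·Hᵀ + R = [310]
K = P̄·Hᵀ·S⁻¹ = [89/310; -79/155; -12/31]
x' = x̄ + K·y = [-445/62, 23/31, 52/31]
P' = (I − K·H)·P̄ = [7269/310 -1339/155 -234/31; -1339/155 1778/155 -36/31; -234/31 -36/31 141/31]

x' = [-445/62, 23/31, 52/31]
P' = [7269/310 -1339/155 -234/31; -1339/155 1778/155 -36/31; -234/31 -36/31 141/31]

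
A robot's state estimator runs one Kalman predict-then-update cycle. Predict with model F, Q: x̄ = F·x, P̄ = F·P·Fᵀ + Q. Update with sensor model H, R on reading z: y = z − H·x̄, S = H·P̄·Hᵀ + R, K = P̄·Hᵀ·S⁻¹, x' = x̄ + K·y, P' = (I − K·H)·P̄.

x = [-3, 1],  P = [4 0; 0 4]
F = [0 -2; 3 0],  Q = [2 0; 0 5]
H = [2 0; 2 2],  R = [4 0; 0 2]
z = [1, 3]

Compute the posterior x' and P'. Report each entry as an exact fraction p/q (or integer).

x' = [959/1613, 1268/1613]
P' = [1494/1613 -1476/1613; -1476/1613 2255/1613]

x̄ = F·x = [-2, -9]
P̄ = F·P·Fᵀ + Q = [18 0; 0 41]
y = z − H·x̄ = [5, 25]
S = H·P̄·Hᵀ + R = [76 72; 72 238]
K = P̄·Hᵀ·S⁻¹ = [747/1613 18/1613; -738/1613 779/1613]
x' = x̄ + K·y = [959/1613, 1268/1613]
P' = (I − K·H)·P̄ = [1494/1613 -1476/1613; -1476/1613 2255/1613]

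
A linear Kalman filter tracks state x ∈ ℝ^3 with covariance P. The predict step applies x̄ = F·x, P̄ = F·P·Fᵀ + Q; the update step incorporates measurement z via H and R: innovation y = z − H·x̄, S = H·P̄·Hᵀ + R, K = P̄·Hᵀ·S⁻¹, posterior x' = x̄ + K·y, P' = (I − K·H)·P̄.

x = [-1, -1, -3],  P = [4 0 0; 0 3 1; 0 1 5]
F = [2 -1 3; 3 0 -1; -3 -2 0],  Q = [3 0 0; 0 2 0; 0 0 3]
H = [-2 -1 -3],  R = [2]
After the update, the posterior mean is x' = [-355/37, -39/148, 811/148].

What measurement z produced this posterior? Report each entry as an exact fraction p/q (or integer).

x̄ = F·x = [-10, 0, 5]
P̄ = F·P·Fᵀ + Q = [61 10 -24; 10 43 -34; -24 -34 51]
S = H·P̄·Hᵀ + R = [296]
K = P̄·Hᵀ·S⁻¹ = [-15/74; 39/296; -71/296]
x' − x̄ = [15/37, -39/148, 71/148] = K·y
y = (KᵀK)⁻¹·Kᵀ·(x' − x̄) = [-2]
z = y + H·x̄ = [-2] + [5] = [3]

z = [3]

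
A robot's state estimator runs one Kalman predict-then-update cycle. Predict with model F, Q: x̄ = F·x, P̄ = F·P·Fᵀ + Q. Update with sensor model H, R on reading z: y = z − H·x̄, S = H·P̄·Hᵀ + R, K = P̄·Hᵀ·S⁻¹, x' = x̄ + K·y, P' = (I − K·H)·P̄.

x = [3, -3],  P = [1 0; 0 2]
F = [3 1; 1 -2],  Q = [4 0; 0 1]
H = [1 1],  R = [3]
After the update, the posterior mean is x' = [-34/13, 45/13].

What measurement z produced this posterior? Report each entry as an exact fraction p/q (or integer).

x̄ = F·x = [6, 9]
P̄ = F·P·Fᵀ + Q = [15 -1; -1 10]
S = H·P̄·Hᵀ + R = [26]
K = P̄·Hᵀ·S⁻¹ = [7/13; 9/26]
x' − x̄ = [-112/13, -72/13] = K·y
y = (KᵀK)⁻¹·Kᵀ·(x' − x̄) = [-16]
z = y + H·x̄ = [-16] + [15] = [-1]

z = [-1]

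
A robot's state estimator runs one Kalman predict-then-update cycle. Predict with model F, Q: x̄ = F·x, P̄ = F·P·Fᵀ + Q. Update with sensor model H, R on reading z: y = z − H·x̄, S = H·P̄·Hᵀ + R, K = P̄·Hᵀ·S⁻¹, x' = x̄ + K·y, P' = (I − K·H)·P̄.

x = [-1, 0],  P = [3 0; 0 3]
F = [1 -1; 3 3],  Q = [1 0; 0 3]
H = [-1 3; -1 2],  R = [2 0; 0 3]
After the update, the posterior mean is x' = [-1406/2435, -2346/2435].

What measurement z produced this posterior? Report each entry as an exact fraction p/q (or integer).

z = [-2, -2]

x̄ = F·x = [-1, -3]
P̄ = F·P·Fᵀ + Q = [7 0; 0 57]
S = H·P̄·Hᵀ + R = [522 349; 349 238]
K = P̄·Hᵀ·S⁻¹ = [777/2435 -1211/2435; 912/2435 -171/2435]
x' − x̄ = [1029/2435, 4959/2435] = K·y
y = (KᵀK)⁻¹·Kᵀ·(x' − x̄) = [6, 3]
z = y + H·x̄ = [6, 3] + [-8, -5] = [-2, -2]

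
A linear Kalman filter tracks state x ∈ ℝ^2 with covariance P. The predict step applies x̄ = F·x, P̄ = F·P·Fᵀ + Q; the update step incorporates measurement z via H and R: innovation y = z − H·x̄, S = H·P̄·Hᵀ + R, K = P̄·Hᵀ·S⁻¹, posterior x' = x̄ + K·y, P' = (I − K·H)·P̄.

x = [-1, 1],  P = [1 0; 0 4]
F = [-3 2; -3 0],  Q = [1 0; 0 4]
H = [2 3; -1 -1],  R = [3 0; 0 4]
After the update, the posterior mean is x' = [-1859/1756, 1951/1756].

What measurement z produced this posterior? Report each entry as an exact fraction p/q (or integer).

x̄ = F·x = [5, 3]
P̄ = F·P·Fᵀ + Q = [26 9; 9 13]
S = H·P̄·Hᵀ + R = [332 -136; -136 61]
K = P̄·Hᵀ·S⁻¹ = [59/1756 -219/439; 485/1756 112/439]
x' − x̄ = [-10639/1756, -3317/1756] = K·y
y = (KᵀK)⁻¹·Kᵀ·(x' − x̄) = [-17, 11]
z = y + H·x̄ = [-17, 11] + [19, -8] = [2, 3]

z = [2, 3]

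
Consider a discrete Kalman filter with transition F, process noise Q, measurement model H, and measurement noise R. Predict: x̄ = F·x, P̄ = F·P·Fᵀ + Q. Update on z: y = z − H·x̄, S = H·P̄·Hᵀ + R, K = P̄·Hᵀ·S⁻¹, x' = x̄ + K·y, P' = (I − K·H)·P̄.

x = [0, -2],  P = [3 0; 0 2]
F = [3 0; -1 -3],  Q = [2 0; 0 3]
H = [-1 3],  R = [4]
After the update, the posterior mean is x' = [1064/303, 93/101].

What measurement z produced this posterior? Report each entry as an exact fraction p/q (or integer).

x̄ = F·x = [0, 6]
P̄ = F·P·Fᵀ + Q = [29 -9; -9 24]
S = H·P̄·Hᵀ + R = [303]
K = P̄·Hᵀ·S⁻¹ = [-56/303; 27/101]
x' − x̄ = [1064/303, -513/101] = K·y
y = (KᵀK)⁻¹·Kᵀ·(x' − x̄) = [-19]
z = y + H·x̄ = [-19] + [18] = [-1]

z = [-1]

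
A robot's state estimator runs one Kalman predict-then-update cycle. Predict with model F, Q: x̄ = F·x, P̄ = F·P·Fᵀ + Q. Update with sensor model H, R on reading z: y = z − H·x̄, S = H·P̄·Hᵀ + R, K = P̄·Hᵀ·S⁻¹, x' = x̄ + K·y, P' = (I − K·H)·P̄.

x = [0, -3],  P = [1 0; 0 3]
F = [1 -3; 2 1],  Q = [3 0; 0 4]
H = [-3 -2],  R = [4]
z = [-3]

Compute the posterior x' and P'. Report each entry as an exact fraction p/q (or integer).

x' = [85/27, -83/27]
P' = [1292/243 -1780/243; -1780/243 2672/243]

x̄ = F·x = [9, -3]
P̄ = F·P·Fᵀ + Q = [31 -7; -7 11]
y = z − H·x̄ = [18]
S = H·P̄·Hᵀ + R = [243]
K = P̄·Hᵀ·S⁻¹ = [-79/243; -1/243]
x' = x̄ + K·y = [85/27, -83/27]
P' = (I − K·H)·P̄ = [1292/243 -1780/243; -1780/243 2672/243]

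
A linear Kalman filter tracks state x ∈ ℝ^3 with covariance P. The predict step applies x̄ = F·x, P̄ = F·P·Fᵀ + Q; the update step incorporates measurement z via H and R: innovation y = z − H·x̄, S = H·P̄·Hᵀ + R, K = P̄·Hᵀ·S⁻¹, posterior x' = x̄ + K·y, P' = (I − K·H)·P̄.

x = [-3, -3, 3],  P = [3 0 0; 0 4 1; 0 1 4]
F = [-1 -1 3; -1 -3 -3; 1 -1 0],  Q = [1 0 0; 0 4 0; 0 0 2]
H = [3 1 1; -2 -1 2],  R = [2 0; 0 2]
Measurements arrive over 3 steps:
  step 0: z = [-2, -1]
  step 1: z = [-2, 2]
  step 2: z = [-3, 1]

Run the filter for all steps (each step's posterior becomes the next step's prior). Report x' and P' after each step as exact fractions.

step 0: x̄ = F·x = [15, 3, 0]
step 0: P̄ = F·P·Fᵀ + Q = [38 -27 -2; -27 97 12; -2 12 9]
step 0: y = z − H·x̄ = [-50, 32]
step 0: S = H·P̄·Hᵀ + R = [300 -168; -168 147]
step 0: K = P̄·Hᵀ·S⁻¹ = [19/84 -5/49; 11/189 -83/1323; 185/756 460/1323]
step 0: x' = x̄ + K·y = [125/294, -2537/1323, -2935/2646]
step 0: P' = (I − K·H)·P̄ = [7859/588 -5185/147 -857/196; -5185/147 124598/1323 15551/1323; -857/196 15551/1323 9803/5292]
step 1: x̄ = F·x = [-2428/1323, 3817/441, 6199/2646]
step 1: P̄ = F·P·Fᵀ + Q = [13733/1323 29818/441 42908/1323; 29818/441 125737/147 342299/882; 42908/1323 342299/882 953027/5292]
step 1: y = z − H·x̄ = [-19825/2646, 338/147]
step 1: S = H·P̄·Hᵀ + R = [13268807/5292 -55523/147; -55523/147 11444/147]
step 1: K = P̄·Hᵀ·S⁻¹ = [2645354/104253317 -37298405/208506634; 62741649/104253317 69191555/417013268; 4752374/14893331 21228913/59573324]
step 1: x' = x̄ + K·y = [-254028722/104253317, 472031984/104253317, 11487952/14893331]
step 1: P' = (I − K·H)·P̄ = [296686109/104253317 -775203017/104253317 -15652086/14893331; -775203017/104253317 4278663303/208506634 89074485/29786662; -15652086/14893331 89074485/29786662 23847527/29786662]
step 2: x̄ = F·x = [23243730/104253317, -1403314222/104253317, -103722958/14893331]
step 2: P̄ = F·P·Fᵀ + Q = [527885571/104253317 992107710/104253317 82667092/14893331; 992107710/104253317 21021968182/104253317 1276527254/14893331; 82667092/14893331 1276527254/14893331 1198551551/29786662]
step 2: y = z − H·x̄ = [1746883787/104253317, 199547967/104253317]
step 2: S = H·P̄·Hᵀ + R = [114944842127/208506634 -9509589947/104253317; -9509589947/104253317 3718049390/104253317]
step 2: K = P̄·Hᵀ·S⁻¹ = [1421221653/53738424944 -203198237845/1182245348768; 32098525287/53738424944 15765061707/107476849888; 1064889388/3358651559 26072490929/73890334298]
step 2: x' = x̄ + K·y = [398563777251/1182245348768, -340834423037/107476849888, -72140818089/73890334298]
step 2: P' = (I − K·H)·P̄ = [1652249064089/591122674384 -392492743095/53738424944 -38003758866/36945167149; -392492743095/53738424944 1084190328067/53738424944 9842809487/3358651559; -38003758866/36945167149 9842809487/3358651559 29167938777/36945167149]

step 0: x' = [125/294, -2537/1323, -2935/2646], P' = [7859/588 -5185/147 -857/196; -5185/147 124598/1323 15551/1323; -857/196 15551/1323 9803/5292]
step 1: x' = [-254028722/104253317, 472031984/104253317, 11487952/14893331], P' = [296686109/104253317 -775203017/104253317 -15652086/14893331; -775203017/104253317 4278663303/208506634 89074485/29786662; -15652086/14893331 89074485/29786662 23847527/29786662]
step 2: x' = [398563777251/1182245348768, -340834423037/107476849888, -72140818089/73890334298], P' = [1652249064089/591122674384 -392492743095/53738424944 -38003758866/36945167149; -392492743095/53738424944 1084190328067/53738424944 9842809487/3358651559; -38003758866/36945167149 9842809487/3358651559 29167938777/36945167149]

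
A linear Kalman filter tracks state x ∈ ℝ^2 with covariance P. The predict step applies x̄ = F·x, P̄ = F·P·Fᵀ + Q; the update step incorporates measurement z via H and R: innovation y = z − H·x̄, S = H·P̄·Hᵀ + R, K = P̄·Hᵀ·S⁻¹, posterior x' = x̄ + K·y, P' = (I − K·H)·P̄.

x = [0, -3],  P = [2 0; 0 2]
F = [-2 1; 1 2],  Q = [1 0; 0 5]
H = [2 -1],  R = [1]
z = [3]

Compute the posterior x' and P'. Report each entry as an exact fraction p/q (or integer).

x' = [-19/10, -27/4]
P' = [44/15 11/2; 11/2 45/4]

x̄ = F·x = [-3, -6]
P̄ = F·P·Fᵀ + Q = [11 0; 0 15]
y = z − H·x̄ = [3]
S = H·P̄·Hᵀ + R = [60]
K = P̄·Hᵀ·S⁻¹ = [11/30; -1/4]
x' = x̄ + K·y = [-19/10, -27/4]
P' = (I − K·H)·P̄ = [44/15 11/2; 11/2 45/4]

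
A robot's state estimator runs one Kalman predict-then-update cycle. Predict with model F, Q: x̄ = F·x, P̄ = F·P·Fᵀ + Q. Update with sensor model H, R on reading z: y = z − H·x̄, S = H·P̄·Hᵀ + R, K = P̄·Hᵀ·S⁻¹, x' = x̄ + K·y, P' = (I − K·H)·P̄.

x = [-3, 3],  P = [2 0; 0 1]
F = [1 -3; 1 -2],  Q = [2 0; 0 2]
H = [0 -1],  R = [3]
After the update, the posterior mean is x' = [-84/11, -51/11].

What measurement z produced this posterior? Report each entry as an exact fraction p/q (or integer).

z = [3]

x̄ = F·x = [-12, -9]
P̄ = F·P·Fᵀ + Q = [13 8; 8 8]
S = H·P̄·Hᵀ + R = [11]
K = P̄·Hᵀ·S⁻¹ = [-8/11; -8/11]
x' − x̄ = [48/11, 48/11] = K·y
y = (KᵀK)⁻¹·Kᵀ·(x' − x̄) = [-6]
z = y + H·x̄ = [-6] + [9] = [3]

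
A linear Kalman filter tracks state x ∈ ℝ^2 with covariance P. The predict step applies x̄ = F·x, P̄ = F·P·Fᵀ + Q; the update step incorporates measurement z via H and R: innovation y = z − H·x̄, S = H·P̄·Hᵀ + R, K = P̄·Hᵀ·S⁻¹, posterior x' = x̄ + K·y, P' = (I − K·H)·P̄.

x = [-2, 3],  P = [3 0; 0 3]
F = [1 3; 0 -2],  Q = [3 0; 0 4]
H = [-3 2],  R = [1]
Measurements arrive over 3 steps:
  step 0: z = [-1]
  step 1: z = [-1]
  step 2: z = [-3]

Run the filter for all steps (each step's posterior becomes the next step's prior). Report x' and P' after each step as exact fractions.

step 0: x' = [-137/289, -358/289], P' = [849/578 603/289; 603/289 926/289]
step 1: x' = [128903/440129, -21356/440129], P' = [542439/440129 760404/440129; 760404/440129 1170612/440129]
step 2: x' = [228519481/281392567, -78703976/281392567], P' = [346586070/281392567 485893488/281392567; 485893488/281392567 748099916/281392567]

step 0: x̄ = F·x = [7, -6]
step 0: P̄ = F·P·Fᵀ + Q = [33 -18; -18 16]
step 0: y = z − H·x̄ = [32]
step 0: S = H·P̄·Hᵀ + R = [578]
step 0: K = P̄·Hᵀ·S⁻¹ = [-135/578; 43/289]
step 0: x' = x̄ + K·y = [-137/289, -358/289]
step 0: P' = (I − K·H)·P̄ = [849/578 603/289; 603/289 926/289]
step 1: x̄ = F·x = [-1211/289, 716/289]
step 1: P̄ = F·P·Fᵀ + Q = [26487/578 -6762/289; -6762/289 4860/289]
step 1: y = z − H·x̄ = [-5354/289]
step 1: S = H·P̄·Hᵀ + R = [440129/578]
step 1: K = P̄·Hᵀ·S⁻¹ = [-106509/440129; 60012/440129]
step 1: x' = x̄ + K·y = [128903/440129, -21356/440129]
step 1: P' = (I − K·H)·P̄ = [542439/440129 760404/440129; 760404/440129 1170612/440129]
step 2: x̄ = F·x = [64835/440129, 42712/440129]
step 2: P̄ = F·P·Fᵀ + Q = [16960758/440129 -8544480/440129; -8544480/440129 6442964/440129]
step 2: y = z − H·x̄ = [-1211306/440129]
step 2: S = H·P̄·Hᵀ + R = [281392567/440129]
step 2: K = P̄·Hᵀ·S⁻¹ = [-67971234/281392567; 38519368/281392567]
step 2: x' = x̄ + K·y = [228519481/281392567, -78703976/281392567]
step 2: P' = (I − K·H)·P̄ = [346586070/281392567 485893488/281392567; 485893488/281392567 748099916/281392567]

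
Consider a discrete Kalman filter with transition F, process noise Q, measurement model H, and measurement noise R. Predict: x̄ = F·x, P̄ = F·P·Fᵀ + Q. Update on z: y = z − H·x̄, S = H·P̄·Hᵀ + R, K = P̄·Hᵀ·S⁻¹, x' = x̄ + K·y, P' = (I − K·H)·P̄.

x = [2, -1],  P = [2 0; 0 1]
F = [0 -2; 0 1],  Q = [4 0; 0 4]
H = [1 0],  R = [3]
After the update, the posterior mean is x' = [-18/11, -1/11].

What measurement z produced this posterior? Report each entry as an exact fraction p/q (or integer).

z = [-3]

x̄ = F·x = [2, -1]
P̄ = F·P·Fᵀ + Q = [8 -2; -2 5]
S = H·P̄·Hᵀ + R = [11]
K = P̄·Hᵀ·S⁻¹ = [8/11; -2/11]
x' − x̄ = [-40/11, 10/11] = K·y
y = (KᵀK)⁻¹·Kᵀ·(x' − x̄) = [-5]
z = y + H·x̄ = [-5] + [2] = [-3]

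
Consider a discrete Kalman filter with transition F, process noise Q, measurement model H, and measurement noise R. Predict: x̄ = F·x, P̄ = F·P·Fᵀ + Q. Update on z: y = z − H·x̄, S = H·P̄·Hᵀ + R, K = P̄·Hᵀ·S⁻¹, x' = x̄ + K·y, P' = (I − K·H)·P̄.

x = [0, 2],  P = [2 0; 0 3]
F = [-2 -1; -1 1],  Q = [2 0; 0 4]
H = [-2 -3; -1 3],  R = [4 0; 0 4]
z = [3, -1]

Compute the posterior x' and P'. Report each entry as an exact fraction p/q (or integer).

x̄ = F·x = [-2, 2]
P̄ = F·P·Fᵀ + Q = [13 1; 1 9]
y = z − H·x̄ = [5, -9]
S = H·P̄·Hᵀ + R = [149 -58; -58 92]
K = P̄·Hᵀ·S⁻¹ = [-406/1293 -793/2586; -145/1293 274/1293]
x' = x̄ + K·y = [-2095/2586, -605/1293]
P' = (I − K·H)·P̄ = [1070/1293 -172/1293; -172/1293 308/1293]

x' = [-2095/2586, -605/1293]
P' = [1070/1293 -172/1293; -172/1293 308/1293]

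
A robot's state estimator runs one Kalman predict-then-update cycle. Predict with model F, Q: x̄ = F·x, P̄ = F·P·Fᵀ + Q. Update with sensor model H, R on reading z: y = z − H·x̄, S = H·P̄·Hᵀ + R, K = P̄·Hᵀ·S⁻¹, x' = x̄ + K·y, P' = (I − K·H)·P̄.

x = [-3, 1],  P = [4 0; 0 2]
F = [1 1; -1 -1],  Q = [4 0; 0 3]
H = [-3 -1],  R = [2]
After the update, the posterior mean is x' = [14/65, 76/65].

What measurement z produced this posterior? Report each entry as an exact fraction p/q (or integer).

z = [-2]

x̄ = F·x = [-2, 2]
P̄ = F·P·Fᵀ + Q = [10 -6; -6 9]
S = H·P̄·Hᵀ + R = [65]
K = P̄·Hᵀ·S⁻¹ = [-24/65; 9/65]
x' − x̄ = [144/65, -54/65] = K·y
y = (KᵀK)⁻¹·Kᵀ·(x' − x̄) = [-6]
z = y + H·x̄ = [-6] + [4] = [-2]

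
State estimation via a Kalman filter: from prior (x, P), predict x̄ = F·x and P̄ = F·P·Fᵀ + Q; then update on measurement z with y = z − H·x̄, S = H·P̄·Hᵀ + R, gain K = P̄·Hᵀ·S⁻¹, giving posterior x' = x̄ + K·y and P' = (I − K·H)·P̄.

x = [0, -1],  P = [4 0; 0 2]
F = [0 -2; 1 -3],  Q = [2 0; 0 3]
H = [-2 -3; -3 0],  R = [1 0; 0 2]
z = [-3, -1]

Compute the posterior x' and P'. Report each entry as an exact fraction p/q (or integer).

x̄ = F·x = [2, 3]
P̄ = F·P·Fᵀ + Q = [10 12; 12 25]
y = z − H·x̄ = [10, 5]
S = H·P̄·Hᵀ + R = [410 168; 168 92]
K = P̄·Hᵀ·S⁻¹ = [-14/1187 -723/2374; -765/2374 234/1187]
x' = x̄ + K·y = [853/2374, 906/1187]
P' = (I − K·H)·P̄ = [241/1187 -156/1187; -156/1187 463/2374]

x' = [853/2374, 906/1187]
P' = [241/1187 -156/1187; -156/1187 463/2374]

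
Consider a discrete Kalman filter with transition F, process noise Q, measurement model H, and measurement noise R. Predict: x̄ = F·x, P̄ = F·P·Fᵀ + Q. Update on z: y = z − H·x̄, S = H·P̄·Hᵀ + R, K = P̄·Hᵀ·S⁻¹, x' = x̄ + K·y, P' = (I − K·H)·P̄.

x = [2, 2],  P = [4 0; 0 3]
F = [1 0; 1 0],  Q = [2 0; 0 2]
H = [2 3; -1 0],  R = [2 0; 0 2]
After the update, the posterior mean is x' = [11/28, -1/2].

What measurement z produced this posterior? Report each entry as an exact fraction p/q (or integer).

x̄ = F·x = [2, 2]
P̄ = F·P·Fᵀ + Q = [6 4; 4 6]
S = H·P̄·Hᵀ + R = [128 -24; -24 8]
K = P̄·Hᵀ·S⁻¹ = [3/28 -3/7; 1/4 1/4]
x' − x̄ = [-45/28, -5/2] = K·y
y = (KᵀK)⁻¹·Kᵀ·(x' − x̄) = [-11, 1]
z = y + H·x̄ = [-11, 1] + [10, -2] = [-1, -1]

z = [-1, -1]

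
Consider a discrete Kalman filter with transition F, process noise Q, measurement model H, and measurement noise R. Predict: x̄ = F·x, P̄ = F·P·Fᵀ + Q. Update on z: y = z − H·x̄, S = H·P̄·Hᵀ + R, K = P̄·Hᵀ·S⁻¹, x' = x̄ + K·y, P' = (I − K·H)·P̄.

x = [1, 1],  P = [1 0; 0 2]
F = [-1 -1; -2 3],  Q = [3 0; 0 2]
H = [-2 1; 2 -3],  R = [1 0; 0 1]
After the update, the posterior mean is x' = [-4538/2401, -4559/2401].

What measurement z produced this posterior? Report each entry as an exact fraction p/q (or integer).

z = [2, 2]

x̄ = F·x = [-2, 1]
P̄ = F·P·Fᵀ + Q = [6 -4; -4 24]
S = H·P̄·Hᵀ + R = [65 -128; -128 289]
K = P̄·Hᵀ·S⁻¹ = [-1552/2401 -488/2401; -992/2401 -1104/2401]
x' − x̄ = [264/2401, -6960/2401] = K·y
y = (KᵀK)⁻¹·Kᵀ·(x' − x̄) = [-3, 9]
z = y + H·x̄ = [-3, 9] + [5, -7] = [2, 2]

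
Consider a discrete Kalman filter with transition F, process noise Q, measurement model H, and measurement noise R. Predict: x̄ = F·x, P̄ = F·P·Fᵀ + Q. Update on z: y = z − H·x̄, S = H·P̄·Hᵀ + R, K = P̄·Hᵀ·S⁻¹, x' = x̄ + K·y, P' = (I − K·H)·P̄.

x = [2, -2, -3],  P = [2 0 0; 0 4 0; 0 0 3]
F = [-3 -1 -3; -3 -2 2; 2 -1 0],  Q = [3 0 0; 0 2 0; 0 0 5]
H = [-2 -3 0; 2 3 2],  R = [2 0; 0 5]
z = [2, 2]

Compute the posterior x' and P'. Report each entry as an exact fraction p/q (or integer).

x̄ = F·x = [5, -8, 6]
P̄ = F·P·Fᵀ + Q = [52 8 -8; 8 48 -4; -8 -4 17]
y = z − H·x̄ = [-12, 4]
S = H·P̄·Hᵀ + R = [738 -680; -680 697]
K = P̄·Hᵀ·S⁻¹ = [-384/1529 -2192/25993; -240/1529 1688/25993; 694/1529 11734/25993]
x' = x̄ + K·y = [199533/25993, -152232/25993, 61318/25993]
P' = (I − K·H)·P̄ = [761556/25993 -503352/25993 -12008/25993; -503352/25993 338288/25993 140/25993; -12008/25993 140/25993 41133/25993]

x' = [199533/25993, -152232/25993, 61318/25993]
P' = [761556/25993 -503352/25993 -12008/25993; -503352/25993 338288/25993 140/25993; -12008/25993 140/25993 41133/25993]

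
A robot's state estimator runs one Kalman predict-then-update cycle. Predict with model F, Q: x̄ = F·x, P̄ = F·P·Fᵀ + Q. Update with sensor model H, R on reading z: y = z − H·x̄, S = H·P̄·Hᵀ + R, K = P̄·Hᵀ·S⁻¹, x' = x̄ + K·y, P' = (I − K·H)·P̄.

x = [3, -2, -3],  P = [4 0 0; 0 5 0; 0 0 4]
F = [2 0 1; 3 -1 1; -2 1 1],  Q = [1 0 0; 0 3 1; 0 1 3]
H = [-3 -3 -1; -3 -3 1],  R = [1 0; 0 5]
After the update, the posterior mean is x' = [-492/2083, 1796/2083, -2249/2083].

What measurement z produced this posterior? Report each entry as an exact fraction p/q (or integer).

x̄ = F·x = [3, 8, -11]
P̄ = F·P·Fᵀ + Q = [21 28 -12; 28 48 -24; -12 -24 28]
S = H·P̄·Hᵀ + R = [938 1097; 1097 1374]
K = P̄·Hᵀ·S⁻¹ = [-11067/85403 -1047/85403; -3852/85403 -12588/85403; -39272/85403 39808/85403]
x' − x̄ = [-6741/2083, -14868/2083, 20664/2083] = K·y
y = (KᵀK)⁻¹·Kᵀ·(x' − x̄) = [21, 42]
z = y + H·x̄ = [21, 42] + [-22, -44] = [-1, -2]

z = [-1, -2]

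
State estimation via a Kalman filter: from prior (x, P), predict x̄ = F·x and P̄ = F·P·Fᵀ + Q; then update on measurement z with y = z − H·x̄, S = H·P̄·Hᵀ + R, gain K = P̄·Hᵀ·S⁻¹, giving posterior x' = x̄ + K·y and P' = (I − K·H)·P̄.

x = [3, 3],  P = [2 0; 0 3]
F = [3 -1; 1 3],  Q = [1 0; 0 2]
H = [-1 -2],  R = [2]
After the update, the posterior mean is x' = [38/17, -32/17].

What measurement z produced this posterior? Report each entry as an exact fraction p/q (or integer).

x̄ = F·x = [6, 12]
P̄ = F·P·Fᵀ + Q = [22 -3; -3 31]
S = H·P̄·Hᵀ + R = [136]
K = P̄·Hᵀ·S⁻¹ = [-2/17; -59/136]
x' − x̄ = [-64/17, -236/17] = K·y
y = (KᵀK)⁻¹·Kᵀ·(x' − x̄) = [32]
z = y + H·x̄ = [32] + [-30] = [2]

z = [2]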